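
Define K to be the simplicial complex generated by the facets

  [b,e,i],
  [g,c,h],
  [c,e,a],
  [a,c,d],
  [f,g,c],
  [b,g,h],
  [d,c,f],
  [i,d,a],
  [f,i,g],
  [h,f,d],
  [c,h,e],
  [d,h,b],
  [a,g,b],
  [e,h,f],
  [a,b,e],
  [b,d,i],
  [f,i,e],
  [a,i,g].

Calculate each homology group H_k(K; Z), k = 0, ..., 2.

Fix the vertex order a < b < c < d < e < f < g < h < i and write every simplex with vertices in increasing order. Then dim K = 2 and the simplices of K are:

  0-simplices (9): a, b, c, d, e, f, g, h, i
  1-simplices (27): ab, ac, ad, ae, ag, ai, bd, be, bg, bh, bi, cd, ce, cf, cg, ch, df, dh, di, ef, eh, ei, fg, fh, fi, gh, gi
  2-simplices (18): abe, abg, acd, ace, adi, agi, bdh, bdi, bei, bgh, cdf, ceh, cfg, cgh, dfh, efh, efi, fgi

giving chain groups C_0 ≅ Z^9, C_1 ≅ Z^27, C_2 ≅ Z^18.

The boundary map ∂_1: C_1 → C_0 is given by ∂[p,q] = [q] − [p]. For instance
  ∂bg = g − b.
The 9×27 boundary matrix has rank 8 and Smith normal form diag(1,1,1,1,1,1,1,1).

The boundary map ∂_2: C_2 → C_1 acts by ∂[p,q,r] = [q,r] − [p,r] + [p,q]. For instance
  ∂adi = di − ai + ad,
  ∂cfg = fg − cg + cf.
The 27×18 boundary matrix has rank 18 and Smith normal form diag(1,1,1,1,1,1,1,1,1,1,1,1,1,1,1,1,1,2).

Reading off H_k = ker ∂_k / im ∂_{k+1}:

  H_0: rank C_0 − rank ∂_1 = 9 − 8 = 1, and the invariant factors of ∂_1 are all 1, so H_0 = Z.
  H_1: rank ker ∂_1 − rank ∂_2 = (27 − 8) − 18 = 1, and ∂_2 has invariant factor 2 > 1, so H_1 = Z × Z/2.
  H_2: rank ker ∂_2 − rank ∂_3 = (18 − 18) − 0 = 0, and there is no ∂_3, so H_2 = 0.

(K is a triangulation of the Klein bottle.)

H_0 ≅ Z,  H_1 ≅ Z × Z/2,  H_2 = 0.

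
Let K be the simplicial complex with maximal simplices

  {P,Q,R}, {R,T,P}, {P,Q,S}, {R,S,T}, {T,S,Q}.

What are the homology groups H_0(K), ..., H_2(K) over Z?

Take the total order P < Q < R < S < T on the vertex set. Then K (dimension 2) consists of the simplices:

  0-simplices (5): P, Q, R, S, T
  1-simplices (10): PQ, PR, PS, PT, QR, QS, QT, RS, RT, ST
  2-simplices (5): PQR, PQS, PRT, QST, RST

giving chain groups C_0 ≅ Z^5, C_1 ≅ Z^10, C_2 ≅ Z^5.

The boundary map ∂_1: C_1 → C_0 maps an edge to its endpoints' difference, ∂[p,q] = q − p.
The resulting 5×10 matrix has rank 4, and its Smith normal form has invariant factors (1,1,1,1).

∂_2: C_2 → C_1 maps a triangle to the signed sum of its edges. For instance
  ∂PQR = QR − PR + PQ,
  ∂RST = ST − RT + RS.
The 10×5 boundary matrix has rank 5 and Smith normal form diag(1,1,1,1,1).

Computing H_k = (kernel of ∂_k) / (image of ∂_{k+1}):

  H_0: rank C_0 − rank ∂_1 = 5 − 4 = 1, and the invariant factors of ∂_1 are all 1, so H_0 ≅ Z.
  H_1: rank ker ∂_1 − rank ∂_2 = (10 − 4) − 5 = 1, and the invariant factors of ∂_2 are all 1, so H_1 ≅ Z.
  H_2: rank ker ∂_2 − rank ∂_3 = (5 − 5) − 0 = 0, and there is no ∂_3, so H_2 ≅ 0.

As a check, the Euler characteristic is 5 − 10 + 5 = 0, which agrees with 1 − 1 + 0 = 0.

H_0 = Z,  H_1 = Z,  H_2 = 0.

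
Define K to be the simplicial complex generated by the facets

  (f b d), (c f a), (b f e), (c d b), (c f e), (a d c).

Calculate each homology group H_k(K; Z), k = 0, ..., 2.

Fix the vertex order a < b < c < d < e < f and write every simplex with vertices in increasing order. Then dim K = 2 and the simplices of K are:

  0-simplices (6): a, b, c, d, e, f
  1-simplices (12): ac, ad, af, bc, bd, be, bf, cd, ce, cf, df, ef
  2-simplices (6): acd, acf, bcd, bdf, bef, cef

so the chain groups are C_0 ≅ Z^6, C_1 ≅ Z^12, C_2 ≅ Z^6.

The boundary map ∂_1: C_1 → C_0 sends each edge [p,q] (with p < q) to q − p.
As a 6×12 matrix over Z this has rank 5, with invariant factors (1,1,1,1,1).

The boundary map ∂_2: C_2 → C_1 acts by ∂[p,q,r] = [q,r] − [p,r] + [p,q]. For instance
  ∂bdf = df − bf + bd,
  ∂bcd = cd − bd + bc.
The 12×6 boundary matrix has rank 6 and Smith normal form diag(1,1,1,1,1,1).

Now H_k = ker ∂_k / im ∂_{k+1}, so:

  H_0: rank C_0 − rank ∂_1 = 6 − 5 = 1, and the invariant factors of ∂_1 are all 1, so H_0 = Z.
  H_1: rank ker ∂_1 − rank ∂_2 = (12 − 5) − 6 = 1, and the invariant factors of ∂_2 are all 1, so H_1 = Z.
  H_2: rank ker ∂_2 − rank ∂_3 = (6 − 6) − 0 = 0, and there is no ∂_3, so H_2 = 0.

(K is a triangulation of the cylinder S^1 x I.)

H_0 ≅ Z,  H_1 ≅ Z,  H_2 = 0.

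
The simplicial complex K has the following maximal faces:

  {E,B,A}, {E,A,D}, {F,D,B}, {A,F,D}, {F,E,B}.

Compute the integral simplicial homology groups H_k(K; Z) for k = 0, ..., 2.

H_0 ≅ Z,  H_1 ≅ Z,  H_2 = 0.

K has 5 vertices, 10 edges, 5 triangles.
rank ∂_0 = 0, rank ∂_1 = 4 ⇒ b_0 = 5 − 0 − 4 = 1; all invariant factors of ∂_1 are 1 so no torsion. So H_0 = Z.
rank ∂_1 = 4, rank ∂_2 = 5 ⇒ b_1 = 10 − 4 − 5 = 1; all invariant factors of ∂_2 are 1 so no torsion. So H_1 = Z.
rank ∂_2 = 5, rank ∂_3 = 0 ⇒ b_2 = 5 − 5 − 0 = 0. So H_2 = 0.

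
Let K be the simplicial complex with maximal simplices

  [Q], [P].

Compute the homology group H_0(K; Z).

H_0 = Z^2.

We work with the vertex ordering P < Q. The simplices of K, each written with vertices in increasing order, are:

  0-simplices (2): P, Q

giving chain groups C_0 ≅ Z^2.

Reading off H_k = ker ∂_k / im ∂_{k+1}:

  H_0: rank C_0 − rank ∂_1 = 2 − 0 = 2, and there is no ∂_1, so H_0 = Z^2.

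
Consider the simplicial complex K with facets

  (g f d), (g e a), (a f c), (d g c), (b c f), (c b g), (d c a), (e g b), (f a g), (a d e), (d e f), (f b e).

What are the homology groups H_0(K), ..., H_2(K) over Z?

We work with the vertex ordering a < b < c < d < e < f < g. The simplices of K, each written with vertices in increasing order, are:

  0-simplices (7): a, b, c, d, e, f, g
  1-simplices (18): ac, ad, ae, af, ag, bc, be, bf, bg, cd, cf, cg, de, df, dg, ef, eg, fg
  2-simplices (12): acd, acf, ade, aeg, afg, bcf, bcg, bef, beg, cdg, def, dfg

Hence C_0 ≅ Z^7, C_1 ≅ Z^18, C_2 ≅ Z^12.

Boundary ∂_1: C_1 → C_0 maps an edge to its endpoints' difference, ∂[p,q] = q − p.
As a 7×18 matrix over Z this has rank 6, with invariant factors (1,1,1,1,1,1).

The boundary map ∂_2: C_2 → C_1 maps a triangle to the signed sum of its edges. For instance
  ∂aeg = eg − ag + ae,
  ∂def = ef − df + de.
As a 18×12 matrix over Z this has rank 12, with invariant factors (1,1,1,1,1,1,1,1,1,1,1,2).

Reading off H_k = ker ∂_k / im ∂_{k+1}:

  H_0: rank C_0 − rank ∂_1 = 7 − 6 = 1, and the invariant factors of ∂_1 are all 1, so H_0 ≅ Z.
  H_1: rank ker ∂_1 − rank ∂_2 = (18 − 6) − 12 = 0, and ∂_2 has invariant factor 2 > 1, so H_1 ≅ Z/2Z.
  H_2: rank ker ∂_2 − rank ∂_3 = (12 − 12) − 0 = 0, and there is no ∂_3, so H_2 ≅ 0.

As a check, the Euler characteristic is 7 − 18 + 12 = 1, which agrees with 1 − 0 + 0 = 1.

H_0 = Z,  H_1 = Z/2Z,  H_2 = 0.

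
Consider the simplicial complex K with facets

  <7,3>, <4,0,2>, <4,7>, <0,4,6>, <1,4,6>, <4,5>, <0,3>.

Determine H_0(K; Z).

H_0 = Z.

K has 8 vertices, 11 edges, 3 triangles.
rank ∂_0 = 0, rank ∂_1 = 7 ⇒ b_0 = 8 − 0 − 7 = 1; all invariant factors of ∂_1 are 1 so no torsion. So H_0 = Z.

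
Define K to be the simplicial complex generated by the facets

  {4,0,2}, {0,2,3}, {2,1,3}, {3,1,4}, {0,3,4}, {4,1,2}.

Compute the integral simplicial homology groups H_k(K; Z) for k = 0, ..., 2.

Take the total order 0 < 1 < 2 < 3 < 4 on the vertex set. Then K (dimension 2) consists of the simplices:

  0-simplices (5): [0], [1], [2], [3], [4]
  1-simplices (9): [0,2], [0,3], [0,4], [1,2], [1,3], [1,4], [2,3], [2,4], [3,4]
  2-simplices (6): [0,2,3], [0,2,4], [0,3,4], [1,2,3], [1,2,4], [1,3,4]

so the chain groups are C_0 ≅ Z^5, C_1 ≅ Z^9, C_2 ≅ Z^6.

∂_1: C_1 → C_0 sends each edge [p,q] (with p < q) to q − p. For instance
  ∂[1,4] = [4] − [1].
This gives a 5×9 integer matrix of rank 4; reducing to Smith normal form yields diagonal entries (1,1,1,1).

The boundary map ∂_2: C_2 → C_1 maps a triangle to the signed sum of its edges. For instance
  ∂[0,2,3] = [2,3] − [0,3] + [0,2],
  ∂[0,2,4] = [2,4] − [0,4] + [0,2].
The 9×6 boundary matrix has rank 5 and Smith normal form diag(1,1,1,1,1).

Now H_k = ker ∂_k / im ∂_{k+1}, so:

  H_0: rank C_0 − rank ∂_1 = 5 − 4 = 1, and the invariant factors of ∂_1 are all 1, so H_0 = Z.
  H_1: rank ker ∂_1 − rank ∂_2 = (9 − 4) − 5 = 0, and the invariant factors of ∂_2 are all 1, so H_1 = 0.
  H_2: rank ker ∂_2 − rank ∂_3 = (6 − 5) − 0 = 1, and there is no ∂_3, so H_2 = Z.

H_0 ≅ Z,  H_1 = 0,  H_2 ≅ Z.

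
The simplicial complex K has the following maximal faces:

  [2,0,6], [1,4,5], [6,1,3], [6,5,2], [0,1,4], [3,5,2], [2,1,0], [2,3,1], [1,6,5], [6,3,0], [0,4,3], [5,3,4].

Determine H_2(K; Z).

H_2 = 0.

We work with the vertex ordering 0 < 1 < 2 < 3 < 4 < 5 < 6. The simplices of K, each written with vertices in increasing order, are:

  0-simplices (7): [0], [1], [2], [3], [4], [5], [6]
  1-simplices (18): [0,1], [0,2], [0,3], [0,4], [0,6], [1,2], [1,3], [1,4], [1,5], [1,6], [2,3], [2,5], [2,6], [3,4], [3,5], [3,6], [4,5], [5,6]
  2-simplices (12): [0,1,2], [0,1,4], [0,2,6], [0,3,4], [0,3,6], [1,2,3], [1,3,6], [1,4,5], [1,5,6], [2,3,5], [2,5,6], [3,4,5]

so the chain groups are C_0 ≅ Z^7, C_1 ≅ Z^18, C_2 ≅ Z^12.

The boundary map ∂_1: C_1 → C_0 is given by ∂[p,q] = [q] − [p]. For instance
  ∂[1,5] = [5] − [1].
As a 7×18 matrix over Z this has rank 6, with invariant factors (1,1,1,1,1,1).

Boundary ∂_2: C_2 → C_1 acts by ∂[p,q,r] = [q,r] − [p,r] + [p,q]. For instance
  ∂[1,5,6] = [5,6] − [1,6] + [1,5],
  ∂[2,5,6] = [5,6] − [2,6] + [2,5].
The resulting 18×12 matrix has rank 12, and its Smith normal form has invariant factors (1,1,1,1,1,1,1,1,1,1,1,2).

Now H_k = ker ∂_k / im ∂_{k+1}, so:

  H_2: rank ker ∂_2 − rank ∂_3 = (12 − 12) − 0 = 0, and there is no ∂_3, so H_2 ≅ 0.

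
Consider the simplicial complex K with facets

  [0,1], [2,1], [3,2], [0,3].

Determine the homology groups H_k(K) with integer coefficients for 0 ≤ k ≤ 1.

We work with the vertex ordering 0 < 1 < 2 < 3. The simplices of K, each written with vertices in increasing order, are:

  0-simplices (4): [0], [1], [2], [3]
  1-simplices (4): [0,1], [0,3], [1,2], [2,3]

giving chain groups C_0 ≅ Z^4, C_1 ≅ Z^4.

Boundary ∂_1: C_1 → C_0 is given by ∂[p,q] = [q] − [p]. For instance
  ∂[2,3] = [3] − [2].
The 4×4 boundary matrix has rank 3 and Smith normal form diag(1,1,1).

From H_k ≅ ker(∂_k) / im(∂_{k+1}) we obtain:

  H_0: rank C_0 − rank ∂_1 = 4 − 3 = 1, and the invariant factors of ∂_1 are all 1, so H_0 = Z.
  H_1: rank ker ∂_1 − rank ∂_2 = (4 − 3) − 0 = 1, and there is no ∂_2, so H_1 = Z.

H_0 = Z,  H_1 = Z.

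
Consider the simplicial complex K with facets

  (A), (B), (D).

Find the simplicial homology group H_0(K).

We work with the vertex ordering A < B < D. The simplices of K, each written with vertices in increasing order, are:

  0-simplices (3): A, B, D

giving chain groups C_0 ≅ Z^3.

From H_k ≅ ker(∂_k) / im(∂_{k+1}) we obtain:

  H_0: rank C_0 − rank ∂_1 = 3 − 0 = 3, and there is no ∂_1, so H_0 ≅ Z^3.

(K is a triangulation of a set of 3 points.)

H_0 ≅ Z^3.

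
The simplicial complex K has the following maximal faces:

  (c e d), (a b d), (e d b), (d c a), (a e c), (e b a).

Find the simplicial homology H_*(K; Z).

H_0 ≅ Z,  H_1 = 0,  H_2 ≅ Z.

Fix the vertex order a < b < c < d < e and write every simplex with vertices in increasing order. Then dim K = 2 and the simplices of K are:

  0-simplices (5): a, b, c, d, e
  1-simplices (9): ab, ac, ad, ae, bd, be, cd, ce, de
  2-simplices (6): abd, abe, acd, ace, bde, cde

Hence C_0 ≅ Z^5, C_1 ≅ Z^9, C_2 ≅ Z^6.

Boundary ∂_1: C_1 → C_0 sends each edge [p,q] (with p < q) to q − p.
The 5×9 boundary matrix has rank 4 and Smith normal form diag(1,1,1,1).

Boundary ∂_2: C_2 → C_1 maps a triangle to the signed sum of its edges. For instance
  ∂acd = cd − ad + ac,
  ∂abd = bd − ad + ab.
The resulting 9×6 matrix has rank 5, and its Smith normal form has invariant factors (1,1,1,1,1).

Now H_k = ker ∂_k / im ∂_{k+1}, so:

  H_0: rank C_0 − rank ∂_1 = 5 − 4 = 1, and the invariant factors of ∂_1 are all 1, so H_0 = Z.
  H_1: rank ker ∂_1 − rank ∂_2 = (9 − 4) − 5 = 0, and the invariant factors of ∂_2 are all 1, so H_1 = 0.
  H_2: rank ker ∂_2 − rank ∂_3 = (6 − 5) − 0 = 1, and there is no ∂_3, so H_2 = Z.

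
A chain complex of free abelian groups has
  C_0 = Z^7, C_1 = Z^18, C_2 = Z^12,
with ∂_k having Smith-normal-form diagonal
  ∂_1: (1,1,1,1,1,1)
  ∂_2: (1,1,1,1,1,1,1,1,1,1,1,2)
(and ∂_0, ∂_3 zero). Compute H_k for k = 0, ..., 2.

H_0: b_0 = 7 − 0 − 6 = 1; torsion from ∂_1 factors > 1: none. So H_0 ≅ Z.
H_1: b_1 = 18 − 6 − 12 = 0; torsion from ∂_2 factors > 1: [2]. So H_1 ≅ Z/2.
H_2: b_2 = 12 − 12 − 0 = 0; torsion from ∂_3 factors > 1: none. So H_2 ≅ 0.

H_0 ≅ Z,  H_1 ≅ Z/2,  H_2 = 0.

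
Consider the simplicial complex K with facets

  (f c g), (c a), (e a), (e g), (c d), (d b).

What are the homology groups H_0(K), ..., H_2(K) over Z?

H_0 ≅ Z,  H_1 ≅ Z,  H_2 = 0.

Order the vertices as a < b < c < d < e < f < g. Listing each simplex with vertices in this order, K has dimension 2 with simplices:

  0-simplices (7): a, b, c, d, e, f, g
  1-simplices (8): ac, ae, bd, cd, cf, cg, eg, fg
  2-simplices (1): cfg

so the chain groups are C_0 ≅ Z^7, C_1 ≅ Z^8, C_2 ≅ Z^1.

Boundary ∂_1: C_1 → C_0 maps an edge to its endpoints' difference, ∂[p,q] = q − p. For instance
  ∂fg = g − f.
This gives a 7×8 integer matrix of rank 6; reducing to Smith normal form yields diagonal entries (1,1,1,1,1,1).

Boundary ∂_2: C_2 → C_1 sends each 2-simplex [p,q,r] to [q,r] − [p,r] + [p,q]. For instance
  ∂cfg = fg − cg + cf.
This gives a 8×1 integer matrix of rank 1; reducing to Smith normal form yields diagonal entries (1).

Now H_k = ker ∂_k / im ∂_{k+1}, so:

  H_0: rank C_0 − rank ∂_1 = 7 − 6 = 1, and the invariant factors of ∂_1 are all 1, so H_0 = Z.
  H_1: rank ker ∂_1 − rank ∂_2 = (8 − 6) − 1 = 1, and the invariant factors of ∂_2 are all 1, so H_1 = Z.
  H_2: rank ker ∂_2 − rank ∂_3 = (1 − 1) − 0 = 0, and there is no ∂_3, so H_2 = 0.

As a check, the Euler characteristic is 7 − 8 + 1 = 0, which agrees with 1 − 1 + 0 = 0.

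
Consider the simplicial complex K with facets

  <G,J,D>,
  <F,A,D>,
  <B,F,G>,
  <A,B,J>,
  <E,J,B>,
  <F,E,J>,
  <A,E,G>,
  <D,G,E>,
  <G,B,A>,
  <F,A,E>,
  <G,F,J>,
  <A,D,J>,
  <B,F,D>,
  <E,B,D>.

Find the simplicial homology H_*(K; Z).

Fix the vertex order A < B < D < E < F < G < J and write every simplex with vertices in increasing order. Then dim K = 2 and the simplices of K are:

  0-simplices (7): A, B, D, E, F, G, J
  1-simplices (21): AB, AD, AE, AF, AG, AJ, BD, BE, BF, BG, BJ, DE, DF, DG, DJ, EF, EG, EJ, FG, FJ, GJ
  2-simplices (14): ABG, ABJ, ADF, ADJ, AEF, AEG, BDE, BDF, BEJ, BFG, DEG, DGJ, EFJ, FGJ

Hence C_0 ≅ Z^7, C_1 ≅ Z^21, C_2 ≅ Z^14.

Boundary ∂_1: C_1 → C_0 is given by ∂[p,q] = [q] − [p]. For instance
  ∂EF = F − E.
The resulting 7×21 matrix has rank 6, and its Smith normal form has invariant factors (1,1,1,1,1,1).

Boundary ∂_2: C_2 → C_1 acts by ∂[p,q,r] = [q,r] − [p,r] + [p,q]. For instance
  ∂BFG = FG − BG + BF,
  ∂ABG = BG − AG + AB.
This gives a 21×14 integer matrix of rank 13; reducing to Smith normal form yields diagonal entries (1,1,1,1,1,1,1,1,1,1,1,1,1).

Reading off H_k = ker ∂_k / im ∂_{k+1}:

  H_0: rank C_0 − rank ∂_1 = 7 − 6 = 1, and the invariant factors of ∂_1 are all 1, so H_0 = Z.
  H_1: rank ker ∂_1 − rank ∂_2 = (21 − 6) − 13 = 2, and the invariant factors of ∂_2 are all 1, so H_1 = Z^2.
  H_2: rank ker ∂_2 − rank ∂_3 = (14 − 13) − 0 = 1, and there is no ∂_3, so H_2 = Z.

H_0 = Z,  H_1 = Z^2,  H_2 = Z.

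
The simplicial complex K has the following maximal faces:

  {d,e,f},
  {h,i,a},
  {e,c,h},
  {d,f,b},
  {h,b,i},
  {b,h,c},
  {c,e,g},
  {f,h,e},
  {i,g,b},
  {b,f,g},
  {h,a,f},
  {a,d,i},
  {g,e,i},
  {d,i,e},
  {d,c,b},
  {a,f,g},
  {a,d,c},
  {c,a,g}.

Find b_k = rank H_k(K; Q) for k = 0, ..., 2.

b_0 = 1, b_1 = 2, b_2 = 1.

Order the vertices as a < b < c < d < e < f < g < h < i. Listing each simplex with vertices in this order, K has dimension 2 with simplices:

  0-simplices (9): a, b, c, d, e, f, g, h, i
  1-simplices (27): ac, ad, af, ag, ah, ai, bc, bd, bf, bg, bh, bi, cd, ce, cg, ch, de, df, di, ef, eg, eh, ei, fg, fh, gi, hi
  2-simplices (18): acd, acg, adi, afg, afh, ahi, bcd, bch, bdf, bfg, bgi, bhi, ceg, ceh, def, dei, efh, egi

giving chain groups C_0 ≅ Z^9, C_1 ≅ Z^27, C_2 ≅ Z^18.

The boundary map ∂_1: C_1 → C_0 sends each edge [p,q] (with p < q) to q − p. For instance
  ∂bf = f − b.
This gives a 9×27 integer matrix of rank 8; reducing to Smith normal form yields diagonal entries (1,1,1,1,1,1,1,1).

Boundary ∂_2: C_2 → C_1 acts by ∂[p,q,r] = [q,r] − [p,r] + [p,q]. For instance
  ∂adi = di − ai + ad,
  ∂bdf = df − bf + bd.
This gives a 27×18 integer matrix of rank 17; reducing to Smith normal form yields diagonal entries (1,1,1,1,1,1,1,1,1,1,1,1,1,1,1,1,1).

Now H_k = ker ∂_k / im ∂_{k+1}, so:

  H_0: rank C_0 − rank ∂_1 = 9 − 8 = 1, and the invariant factors of ∂_1 are all 1, so H_0 = Z.
  H_1: rank ker ∂_1 − rank ∂_2 = (27 − 8) − 17 = 2, and the invariant factors of ∂_2 are all 1, so H_1 = Z^2.
  H_2: rank ker ∂_2 − rank ∂_3 = (18 − 17) − 0 = 1, and there is no ∂_3, so H_2 = Z.

As a check, the Euler characteristic is 9 − 27 + 18 = 0, which agrees with 1 − 2 + 1 = 0.

Hence the Betti numbers are b_0 = 1, b_1 = 2, b_2 = 1.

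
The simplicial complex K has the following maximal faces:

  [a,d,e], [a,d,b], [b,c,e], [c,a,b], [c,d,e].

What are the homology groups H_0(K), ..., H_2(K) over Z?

Fix the vertex order a < b < c < d < e and write every simplex with vertices in increasing order. Then dim K = 2 and the simplices of K are:

  0-simplices (5): a, b, c, d, e
  1-simplices (10): ab, ac, ad, ae, bc, bd, be, cd, ce, de
  2-simplices (5): abc, abd, ade, bce, cde

so the chain groups are C_0 ≅ Z^5, C_1 ≅ Z^10, C_2 ≅ Z^5.

Boundary ∂_1: C_1 → C_0 sends each edge [p,q] (with p < q) to q − p. For instance
  ∂de = e − d.
The 5×10 boundary matrix has rank 4 and Smith normal form diag(1,1,1,1).

Boundary ∂_2: C_2 → C_1 acts by ∂[p,q,r] = [q,r] − [p,r] + [p,q]. For instance
  ∂abc = bc − ac + ab,
  ∂ade = de − ae + ad.
As a 10×5 matrix over Z this has rank 5, with invariant factors (1,1,1,1,1).

From H_k ≅ ker(∂_k) / im(∂_{k+1}) we obtain:

  H_0: rank C_0 − rank ∂_1 = 5 − 4 = 1, and the invariant factors of ∂_1 are all 1, so H_0 = Z.
  H_1: rank ker ∂_1 − rank ∂_2 = (10 − 4) − 5 = 1, and the invariant factors of ∂_2 are all 1, so H_1 = Z.
  H_2: rank ker ∂_2 − rank ∂_3 = (5 − 5) − 0 = 0, and there is no ∂_3, so H_2 = 0.

H_0 = Z,  H_1 = Z,  H_2 = 0.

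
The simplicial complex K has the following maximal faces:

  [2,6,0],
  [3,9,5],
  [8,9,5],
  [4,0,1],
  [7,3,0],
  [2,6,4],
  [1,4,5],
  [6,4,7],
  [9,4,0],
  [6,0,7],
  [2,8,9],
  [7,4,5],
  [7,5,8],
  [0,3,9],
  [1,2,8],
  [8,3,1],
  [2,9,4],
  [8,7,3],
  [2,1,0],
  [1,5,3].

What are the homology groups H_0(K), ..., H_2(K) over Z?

Fix the vertex order 0 < 1 < 2 < 3 < 4 < 5 < 6 < 7 < 8 < 9 and write every simplex with vertices in increasing order. Then dim K = 2 and the simplices of K are:

  0-simplices (10): [0], [1], [2], [3], [4], [5], [6], [7], [8], [9]
  1-simplices (30): (30 of them)
  2-simplices (20): (20 of them)

so the chain groups are C_0 ≅ Z^10, C_1 ≅ Z^30, C_2 ≅ Z^20.

The boundary map ∂_1: C_1 → C_0 maps an edge to its endpoints' difference, ∂[p,q] = q − p.
This gives a 10×30 integer matrix of rank 9; reducing to Smith normal form yields diagonal entries (1,1,1,1,1,1,1,1,1).

The boundary map ∂_2: C_2 → C_1 maps a triangle to the signed sum of its edges. For instance
  ∂[0,6,7] = [6,7] − [0,7] + [0,6],
  ∂[0,1,4] = [1,4] − [0,4] + [0,1].
As a 30×20 matrix over Z this has rank 20, with invariant factors (1,1,1,1,1,1,1,1,1,1,1,1,1,1,1,1,1,1,1,2).

Computing H_k = (kernel of ∂_k) / (image of ∂_{k+1}):

  H_0: rank C_0 − rank ∂_1 = 10 − 9 = 1, and the invariant factors of ∂_1 are all 1, so H_0 ≅ Z.
  H_1: rank ker ∂_1 − rank ∂_2 = (30 − 9) − 20 = 1, and ∂_2 has invariant factor 2 > 1, so H_1 ≅ Z × Z/2.
  H_2: rank ker ∂_2 − rank ∂_3 = (20 − 20) − 0 = 0, and there is no ∂_3, so H_2 ≅ 0.

H_0 ≅ Z,  H_1 ≅ Z × Z/2,  H_2 = 0.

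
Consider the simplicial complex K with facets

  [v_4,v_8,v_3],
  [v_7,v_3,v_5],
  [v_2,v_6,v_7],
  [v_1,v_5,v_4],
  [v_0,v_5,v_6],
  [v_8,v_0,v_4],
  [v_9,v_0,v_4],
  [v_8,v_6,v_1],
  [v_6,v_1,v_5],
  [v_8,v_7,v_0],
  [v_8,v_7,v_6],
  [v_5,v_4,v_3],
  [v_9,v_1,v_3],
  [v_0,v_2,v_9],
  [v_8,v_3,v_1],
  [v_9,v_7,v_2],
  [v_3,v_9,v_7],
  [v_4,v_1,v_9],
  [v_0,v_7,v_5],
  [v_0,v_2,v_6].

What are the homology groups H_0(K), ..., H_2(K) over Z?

Take the total order v_0 < v_1 < v_2 < v_3 < v_4 < v_5 < v_6 < v_7 < v_8 < v_9 on the vertex set. Then K (dimension 2) consists of the simplices:

  0-simplices (10): [v_0], [v_1], [v_2], [v_3], [v_4], [v_5], [v_6], [v_7], [v_8], [v_9]
  1-simplices (30): (30 of them)
  2-simplices (20): (20 of them)

Hence C_0 ≅ Z^10, C_1 ≅ Z^30, C_2 ≅ Z^20.

∂_1: C_1 → C_0 is given by ∂[p,q] = [q] − [p]. For instance
  ∂[v_1,v_4] = [v_4] − [v_1].
The 10×30 boundary matrix has rank 9 and Smith normal form diag(1,1,1,1,1,1,1,1,1).

Boundary ∂_2: C_2 → C_1 sends each 2-simplex [p,q,r] to [q,r] − [p,r] + [p,q]. For instance
  ∂[v_3,v_4,v_5] = [v_4,v_5] − [v_3,v_5] + [v_3,v_4],
  ∂[v_0,v_5,v_7] = [v_5,v_7] − [v_0,v_7] + [v_0,v_5].
This gives a 30×20 integer matrix of rank 20; reducing to Smith normal form yields diagonal entries (1,1,1,1,1,1,1,1,1,1,1,1,1,1,1,1,1,1,1,2).

Now H_k = ker ∂_k / im ∂_{k+1}, so:

  H_0: rank C_0 − rank ∂_1 = 10 − 9 = 1, and the invariant factors of ∂_1 are all 1, so H_0 = Z.
  H_1: rank ker ∂_1 − rank ∂_2 = (30 − 9) − 20 = 1, and ∂_2 has invariant factor 2 > 1, so H_1 = Z ⊕ Z/2.
  H_2: rank ker ∂_2 − rank ∂_3 = (20 − 20) − 0 = 0, and there is no ∂_3, so H_2 = 0.

As a check, the Euler characteristic is 10 − 30 + 20 = 0, which agrees with 1 − 1 + 0 = 0.

H_0 ≅ Z,  H_1 ≅ Z ⊕ Z/2,  H_2 = 0.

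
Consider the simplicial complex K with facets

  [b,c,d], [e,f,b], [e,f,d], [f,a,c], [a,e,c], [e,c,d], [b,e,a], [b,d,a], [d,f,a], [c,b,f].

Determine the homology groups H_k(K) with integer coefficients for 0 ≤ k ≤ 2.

H_0 ≅ Z,  H_1 ≅ Z/2Z,  H_2 = 0.

Fix the vertex order a < b < c < d < e < f and write every simplex with vertices in increasing order. Then dim K = 2 and the simplices of K are:

  0-simplices (6): a, b, c, d, e, f
  1-simplices (15): ab, ac, ad, ae, af, bc, bd, be, bf, cd, ce, cf, de, df, ef
  2-simplices (10): abd, abe, ace, acf, adf, bcd, bcf, bef, cde, def

Hence C_0 ≅ Z^6, C_1 ≅ Z^15, C_2 ≅ Z^10.

The boundary map ∂_1: C_1 → C_0 maps an edge to its endpoints' difference, ∂[p,q] = q − p. For instance
  ∂bc = c − b.
The resulting 6×15 matrix has rank 5, and its Smith normal form has invariant factors (1,1,1,1,1).

The boundary map ∂_2: C_2 → C_1 sends each 2-simplex [p,q,r] to [q,r] − [p,r] + [p,q]. For instance
  ∂acf = cf − af + ac,
  ∂cde = de − ce + cd.
The 15×10 boundary matrix has rank 10 and Smith normal form diag(1,1,1,1,1,1,1,1,1,2).

Computing H_k = (kernel of ∂_k) / (image of ∂_{k+1}):

  H_0: rank C_0 − rank ∂_1 = 6 − 5 = 1, and the invariant factors of ∂_1 are all 1, so H_0 = Z.
  H_1: rank ker ∂_1 − rank ∂_2 = (15 − 5) − 10 = 0, and ∂_2 has invariant factor 2 > 1, so H_1 = Z/2Z.
  H_2: rank ker ∂_2 − rank ∂_3 = (10 − 10) − 0 = 0, and there is no ∂_3, so H_2 = 0.

As a check, the Euler characteristic is 6 − 15 + 10 = 1, which agrees with 1 − 0 + 0 = 1.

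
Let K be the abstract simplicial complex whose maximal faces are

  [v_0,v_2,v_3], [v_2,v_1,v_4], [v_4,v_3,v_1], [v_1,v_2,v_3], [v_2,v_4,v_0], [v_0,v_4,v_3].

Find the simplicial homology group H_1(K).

Order the vertices as v_0 < v_1 < v_2 < v_3 < v_4. Listing each simplex with vertices in this order, K has dimension 2 with simplices:

  0-simplices (5): [v_0], [v_1], [v_2], [v_3], [v_4]
  1-simplices (9): [v_0,v_2], [v_0,v_3], [v_0,v_4], [v_1,v_2], [v_1,v_3], [v_1,v_4], [v_2,v_3], [v_2,v_4], [v_3,v_4]
  2-simplices (6): [v_0,v_2,v_3], [v_0,v_2,v_4], [v_0,v_3,v_4], [v_1,v_2,v_3], [v_1,v_2,v_4], [v_1,v_3,v_4]

Hence C_0 ≅ Z^5, C_1 ≅ Z^9, C_2 ≅ Z^6.

Boundary ∂_1: C_1 → C_0 maps an edge to its endpoints' difference, ∂[p,q] = q − p.
The resulting 5×9 matrix has rank 4, and its Smith normal form has invariant factors (1,1,1,1).

∂_2: C_2 → C_1 maps a triangle to the signed sum of its edges. For instance
  ∂[v_1,v_3,v_4] = [v_3,v_4] − [v_1,v_4] + [v_1,v_3],
  ∂[v_1,v_2,v_3] = [v_2,v_3] − [v_1,v_3] + [v_1,v_2].
This gives a 9×6 integer matrix of rank 5; reducing to Smith normal form yields diagonal entries (1,1,1,1,1).

Computing H_k = (kernel of ∂_k) / (image of ∂_{k+1}):

  H_1: rank ker ∂_1 − rank ∂_2 = (9 − 4) − 5 = 0, and the invariant factors of ∂_2 are all 1, so H_1 = 0.

H_1 ≅ 0.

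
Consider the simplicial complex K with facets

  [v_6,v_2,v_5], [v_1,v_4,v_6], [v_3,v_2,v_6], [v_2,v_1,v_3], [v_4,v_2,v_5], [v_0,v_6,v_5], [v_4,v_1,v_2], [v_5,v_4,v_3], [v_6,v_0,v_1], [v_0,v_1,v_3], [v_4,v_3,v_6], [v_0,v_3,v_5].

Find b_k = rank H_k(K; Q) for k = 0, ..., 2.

b_0 = 1, b_1 = 0, b_2 = 0.

Take the total order v_0 < v_1 < v_2 < v_3 < v_4 < v_5 < v_6 on the vertex set. Then K (dimension 2) consists of the simplices:

  0-simplices (7): [v_0], [v_1], [v_2], [v_3], [v_4], [v_5], [v_6]
  1-simplices (18): (18 of them)
  2-simplices (12): (12 of them)

Hence C_0 ≅ Z^7, C_1 ≅ Z^18, C_2 ≅ Z^12.

Boundary ∂_1: C_1 → C_0 sends each edge [p,q] (with p < q) to q − p. For instance
  ∂[v_1,v_3] = [v_3] − [v_1].
As a 7×18 matrix over Z this has rank 6, with invariant factors (1,1,1,1,1,1).

The boundary map ∂_2: C_2 → C_1 acts by ∂[p,q,r] = [q,r] − [p,r] + [p,q]. For instance
  ∂[v_2,v_5,v_6] = [v_5,v_6] − [v_2,v_6] + [v_2,v_5],
  ∂[v_0,v_3,v_5] = [v_3,v_5] − [v_0,v_5] + [v_0,v_3].
The 18×12 boundary matrix has rank 12 and Smith normal form diag(1,1,1,1,1,1,1,1,1,1,1,2).

Computing H_k = (kernel of ∂_k) / (image of ∂_{k+1}):

  H_0: rank C_0 − rank ∂_1 = 7 − 6 = 1, and the invariant factors of ∂_1 are all 1, so H_0 ≅ Z.
  H_1: rank ker ∂_1 − rank ∂_2 = (18 − 6) − 12 = 0, and ∂_2 has invariant factor 2 > 1, so H_1 ≅ Z/2Z.
  H_2: rank ker ∂_2 − rank ∂_3 = (12 − 12) − 0 = 0, and there is no ∂_3, so H_2 ≅ 0.

As a check, the Euler characteristic is 7 − 18 + 12 = 1, which agrees with 1 − 0 + 0 = 1.
(K is a triangulation of the real projective plane RP^2.)

Hence the Betti numbers are b_0 = 1, b_1 = 0, b_2 = 0.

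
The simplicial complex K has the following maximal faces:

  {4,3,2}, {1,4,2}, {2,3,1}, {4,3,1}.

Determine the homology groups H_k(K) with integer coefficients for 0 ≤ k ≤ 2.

We work with the vertex ordering 1 < 2 < 3 < 4. The simplices of K, each written with vertices in increasing order, are:

  0-simplices (4): [1], [2], [3], [4]
  1-simplices (6): [1,2], [1,3], [1,4], [2,3], [2,4], [3,4]
  2-simplices (4): [1,2,3], [1,2,4], [1,3,4], [2,3,4]

Hence C_0 ≅ Z^4, C_1 ≅ Z^6, C_2 ≅ Z^4.

∂_1: C_1 → C_0 maps an edge to its endpoints' difference, ∂[p,q] = q − p. For instance
  ∂[3,4] = [4] − [3].
This gives a 4×6 integer matrix of rank 3; reducing to Smith normal form yields diagonal entries (1,1,1).

The boundary map ∂_2: C_2 → C_1 acts by ∂[p,q,r] = [q,r] − [p,r] + [p,q]. For instance
  ∂[2,3,4] = [3,4] − [2,4] + [2,3],
  ∂[1,2,3] = [2,3] − [1,3] + [1,2].
This gives a 6×4 integer matrix of rank 3; reducing to Smith normal form yields diagonal entries (1,1,1).

Now H_k = ker ∂_k / im ∂_{k+1}, so:

  H_0: rank C_0 − rank ∂_1 = 4 − 3 = 1, and the invariant factors of ∂_1 are all 1, so H_0 ≅ Z.
  H_1: rank ker ∂_1 − rank ∂_2 = (6 − 3) − 3 = 0, and the invariant factors of ∂_2 are all 1, so H_1 ≅ 0.
  H_2: rank ker ∂_2 − rank ∂_3 = (4 − 3) − 0 = 1, and there is no ∂_3, so H_2 ≅ Z.

As a check, the Euler characteristic is 4 − 6 + 4 = 2, which agrees with 1 − 0 + 1 = 2.

H_0 ≅ Z,  H_1 = 0,  H_2 ≅ Z.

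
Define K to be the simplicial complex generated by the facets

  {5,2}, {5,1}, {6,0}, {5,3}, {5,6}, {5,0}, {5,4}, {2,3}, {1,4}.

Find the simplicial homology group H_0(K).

K has 7 vertices, 9 edges.
rank ∂_0 = 0, rank ∂_1 = 6 ⇒ b_0 = 7 − 0 − 6 = 1; all invariant factors of ∂_1 are 1 so no torsion. So H_0 ≅ Z.

H_0 ≅ Z.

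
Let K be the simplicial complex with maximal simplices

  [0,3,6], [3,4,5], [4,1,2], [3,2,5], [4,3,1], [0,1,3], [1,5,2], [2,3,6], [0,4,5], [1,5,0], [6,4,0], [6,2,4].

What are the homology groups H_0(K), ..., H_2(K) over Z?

Fix the vertex order 0 < 1 < 2 < 3 < 4 < 5 < 6 and write every simplex with vertices in increasing order. Then dim K = 2 and the simplices of K are:

  0-simplices (7): [0], [1], [2], [3], [4], [5], [6]
  1-simplices (18): [0,1], [0,3], [0,4], [0,5], [0,6], [1,2], [1,3], [1,4], [1,5], [2,3], [2,4], [2,5], [2,6], [3,4], [3,5], [3,6], [4,5], [4,6]
  2-simplices (12): [0,1,3], [0,1,5], [0,3,6], [0,4,5], [0,4,6], [1,2,4], [1,2,5], [1,3,4], [2,3,5], [2,3,6], [2,4,6], [3,4,5]

so the chain groups are C_0 ≅ Z^7, C_1 ≅ Z^18, C_2 ≅ Z^12.

Boundary ∂_1: C_1 → C_0 sends each edge [p,q] (with p < q) to q − p.
The resulting 7×18 matrix has rank 6, and its Smith normal form has invariant factors (1,1,1,1,1,1).

Boundary ∂_2: C_2 → C_1 acts by ∂[p,q,r] = [q,r] − [p,r] + [p,q]. For instance
  ∂[1,2,4] = [2,4] − [1,4] + [1,2],
  ∂[2,3,6] = [3,6] − [2,6] + [2,3].
The 18×12 boundary matrix has rank 12 and Smith normal form diag(1,1,1,1,1,1,1,1,1,1,1,2).

From H_k ≅ ker(∂_k) / im(∂_{k+1}) we obtain:

  H_0: rank C_0 − rank ∂_1 = 7 − 6 = 1, and the invariant factors of ∂_1 are all 1, so H_0 ≅ Z.
  H_1: rank ker ∂_1 − rank ∂_2 = (18 − 6) − 12 = 0, and ∂_2 has invariant factor 2 > 1, so H_1 ≅ Z_2.
  H_2: rank ker ∂_2 − rank ∂_3 = (12 − 12) − 0 = 0, and there is no ∂_3, so H_2 ≅ 0.

As a check, the Euler characteristic is 7 − 18 + 12 = 1, which agrees with 1 − 0 + 0 = 1.

H_0 = Z,  H_1 = Z_2,  H_2 = 0.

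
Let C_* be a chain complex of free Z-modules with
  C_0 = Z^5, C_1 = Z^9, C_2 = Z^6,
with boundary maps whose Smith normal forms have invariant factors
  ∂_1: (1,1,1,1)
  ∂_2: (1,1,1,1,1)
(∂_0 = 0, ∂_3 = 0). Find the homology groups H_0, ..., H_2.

H_0 = Z,  H_1 = 0,  H_2 = Z.

H_0: b_0 = 5 − 0 − 4 = 1; torsion from ∂_1 factors > 1: none. So H_0 = Z.
H_1: b_1 = 9 − 4 − 5 = 0; torsion from ∂_2 factors > 1: none. So H_1 = 0.
H_2: b_2 = 6 − 5 − 0 = 1; torsion from ∂_3 factors > 1: none. So H_2 = Z.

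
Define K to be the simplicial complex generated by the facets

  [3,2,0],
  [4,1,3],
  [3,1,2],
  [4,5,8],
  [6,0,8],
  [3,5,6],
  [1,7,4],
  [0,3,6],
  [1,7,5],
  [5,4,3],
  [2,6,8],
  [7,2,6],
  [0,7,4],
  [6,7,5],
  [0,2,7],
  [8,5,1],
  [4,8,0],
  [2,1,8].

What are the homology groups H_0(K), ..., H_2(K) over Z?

Order the vertices as 0 < 1 < 2 < 3 < 4 < 5 < 6 < 7 < 8. Listing each simplex with vertices in this order, K has dimension 2 with simplices:

  0-simplices (9): [0], [1], [2], [3], [4], [5], [6], [7], [8]
  1-simplices (27): (27 of them)
  2-simplices (18): [0,2,3], [0,2,7], [0,3,6], [0,4,7], [0,4,8], [0,6,8], [1,2,3], [1,2,8], [1,3,4], [1,4,7], [1,5,7], [1,5,8], [2,6,7], [2,6,8], [3,4,5], [3,5,6], [4,5,8], [5,6,7]

giving chain groups C_0 ≅ Z^9, C_1 ≅ Z^27, C_2 ≅ Z^18.

The boundary map ∂_1: C_1 → C_0 maps an edge to its endpoints' difference, ∂[p,q] = q − p. For instance
  ∂[0,8] = [8] − [0].
The 9×27 boundary matrix has rank 8 and Smith normal form diag(1,1,1,1,1,1,1,1).

The boundary map ∂_2: C_2 → C_1 maps a triangle to the signed sum of its edges. For instance
  ∂[3,5,6] = [5,6] − [3,6] + [3,5],
  ∂[1,3,4] = [3,4] − [1,4] + [1,3].
This gives a 27×18 integer matrix of rank 18; reducing to Smith normal form yields diagonal entries (1,1,1,1,1,1,1,1,1,1,1,1,1,1,1,1,1,2).

From H_k ≅ ker(∂_k) / im(∂_{k+1}) we obtain:

  H_0: rank C_0 − rank ∂_1 = 9 − 8 = 1, and the invariant factors of ∂_1 are all 1, so H_0 ≅ Z.
  H_1: rank ker ∂_1 − rank ∂_2 = (27 − 8) − 18 = 1, and ∂_2 has invariant factor 2 > 1, so H_1 ≅ Z ⊕ Z/2.
  H_2: rank ker ∂_2 − rank ∂_3 = (18 − 18) − 0 = 0, and there is no ∂_3, so H_2 ≅ 0.

(K is a triangulation of the Klein bottle.)

H_0 ≅ Z,  H_1 ≅ Z ⊕ Z/2,  H_2 = 0.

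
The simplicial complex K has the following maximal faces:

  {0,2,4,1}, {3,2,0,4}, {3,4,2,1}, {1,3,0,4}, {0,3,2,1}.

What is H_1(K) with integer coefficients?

K has 5 vertices, 10 edges, 10 triangles, 5 3-simplices.
rank ∂_1 = 4, rank ∂_2 = 6 ⇒ b_1 = 10 − 4 − 6 = 0; all invariant factors of ∂_2 are 1 so no torsion. So H_1 = 0.

H_1 ≅ 0.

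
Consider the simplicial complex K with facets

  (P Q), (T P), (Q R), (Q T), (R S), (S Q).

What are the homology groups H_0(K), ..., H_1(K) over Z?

H_0 ≅ Z,  H_1 ≅ Z^2.

We work with the vertex ordering P < Q < R < S < T. The simplices of K, each written with vertices in increasing order, are:

  0-simplices (5): P, Q, R, S, T
  1-simplices (6): PQ, PT, QR, QS, QT, RS

so the chain groups are C_0 ≅ Z^5, C_1 ≅ Z^6.

The boundary map ∂_1: C_1 → C_0 sends each edge [p,q] (with p < q) to q − p.
The resulting 5×6 matrix has rank 4, and its Smith normal form has invariant factors (1,1,1,1).

Computing H_k = (kernel of ∂_k) / (image of ∂_{k+1}):

  H_0: rank C_0 − rank ∂_1 = 5 − 4 = 1, and the invariant factors of ∂_1 are all 1, so H_0 ≅ Z.
  H_1: rank ker ∂_1 − rank ∂_2 = (6 − 4) − 0 = 2, and there is no ∂_2, so H_1 ≅ Z^2.

As a check, the Euler characteristic is 5 − 6 = -1, which agrees with 1 − 2 = -1.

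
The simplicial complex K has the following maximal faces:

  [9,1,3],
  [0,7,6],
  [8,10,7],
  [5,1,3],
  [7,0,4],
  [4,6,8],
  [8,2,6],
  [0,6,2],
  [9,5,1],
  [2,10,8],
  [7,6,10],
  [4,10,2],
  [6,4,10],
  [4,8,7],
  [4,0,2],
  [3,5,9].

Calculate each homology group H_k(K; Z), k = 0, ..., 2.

H_0 ≅ Z^2,  H_1 ≅ Z_2,  H_2 ≅ Z.

We work with the vertex ordering 0 < 1 < 2 < 3 < 4 < 5 < 6 < 7 < 8 < 9 < 10. The simplices of K, each written with vertices in increasing order, are:

  0-simplices (11): [0], [1], [2], [3], [4], [5], [6], [7], [8], [9], [10]
  1-simplices (24): (24 of them)
  2-simplices (16): [0,2,4], [0,2,6], [0,4,7], [0,6,7], [1,3,5], [1,3,9], [1,5,9], [2,4,10], [2,6,8], [2,8,10], [3,5,9], [4,6,8], [4,6,10], [4,7,8], [6,7,10], [7,8,10]

so the chain groups are C_0 ≅ Z^11, C_1 ≅ Z^24, C_2 ≅ Z^16.

∂_1: C_1 → C_0 sends each edge [p,q] (with p < q) to q − p.
The 11×24 boundary matrix has rank 9 and Smith normal form diag(1,1,1,1,1,1,1,1,1).

The boundary map ∂_2: C_2 → C_1 maps a triangle to the signed sum of its edges. For instance
  ∂[6,7,10] = [7,10] − [6,10] + [6,7],
  ∂[0,2,6] = [2,6] − [0,6] + [0,2].
The 24×16 boundary matrix has rank 15 and Smith normal form diag(1,1,1,1,1,1,1,1,1,1,1,1,1,1,2).

Now H_k = ker ∂_k / im ∂_{k+1}, so:

  H_0: rank C_0 − rank ∂_1 = 11 − 9 = 2, and the invariant factors of ∂_1 are all 1, so H_0 ≅ Z^2.
  H_1: rank ker ∂_1 − rank ∂_2 = (24 − 9) − 15 = 0, and ∂_2 has invariant factor 2 > 1, so H_1 ≅ Z_2.
  H_2: rank ker ∂_2 − rank ∂_3 = (16 − 15) − 0 = 1, and there is no ∂_3, so H_2 ≅ Z.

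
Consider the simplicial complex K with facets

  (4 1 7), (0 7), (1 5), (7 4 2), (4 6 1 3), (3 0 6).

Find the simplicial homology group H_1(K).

Take the total order 0 < 1 < 2 < 3 < 4 < 5 < 6 < 7 on the vertex set. Then K (dimension 3) consists of the simplices:

  0-simplices (8): [0], [1], [2], [3], [4], [5], [6], [7]
  1-simplices (14): [0,3], [0,6], [0,7], [1,3], [1,4], [1,5], [1,6], [1,7], [2,4], [2,7], [3,4], [3,6], [4,6], [4,7]
  2-simplices (7): [0,3,6], [1,3,4], [1,3,6], [1,4,6], [1,4,7], [2,4,7], [3,4,6]
  3-simplices (1): [1,3,4,6]

giving chain groups C_0 ≅ Z^8, C_1 ≅ Z^14, C_2 ≅ Z^7, C_3 ≅ Z^1.

Boundary ∂_1: C_1 → C_0 is given by ∂[p,q] = [q] − [p]. For instance
  ∂[1,6] = [6] − [1].
As a 8×14 matrix over Z this has rank 7, with invariant factors (1,1,1,1,1,1,1).

Boundary ∂_2: C_2 → C_1 acts by ∂[p,q,r] = [q,r] − [p,r] + [p,q]. For instance
  ∂[1,4,6] = [4,6] − [1,6] + [1,4],
  ∂[2,4,7] = [4,7] − [2,7] + [2,4].
The 14×7 boundary matrix has rank 6 and Smith normal form diag(1,1,1,1,1,1).

Boundary ∂_3: C_3 → C_2 sends each 3-simplex σ to the alternating sum Σ_i (−1)^i (σ with its i-th vertex removed). For instance
  ∂[1,3,4,6] = [3,4,6] − [1,4,6] + [1,3,6] − [1,3,4].
The 7×1 boundary matrix has rank 1 and Smith normal form diag(1).

Reading off H_k = ker ∂_k / im ∂_{k+1}:

  H_1: rank ker ∂_1 − rank ∂_2 = (14 − 7) − 6 = 1, and the invariant factors of ∂_2 are all 1, so H_1 = Z.

H_1 ≅ Z.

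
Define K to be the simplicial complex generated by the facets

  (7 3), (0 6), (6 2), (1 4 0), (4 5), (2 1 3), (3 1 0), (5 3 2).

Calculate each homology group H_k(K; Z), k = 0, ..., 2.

Order the vertices as 0 < 1 < 2 < 3 < 4 < 5 < 6 < 7. Listing each simplex with vertices in this order, K has dimension 2 with simplices:

  0-simplices (8): [0], [1], [2], [3], [4], [5], [6], [7]
  1-simplices (13): [0,1], [0,3], [0,4], [0,6], [1,2], [1,3], [1,4], [2,3], [2,5], [2,6], [3,5], [3,7], [4,5]
  2-simplices (4): [0,1,3], [0,1,4], [1,2,3], [2,3,5]

so the chain groups are C_0 ≅ Z^8, C_1 ≅ Z^13, C_2 ≅ Z^4.

The boundary map ∂_1: C_1 → C_0 maps an edge to its endpoints' difference, ∂[p,q] = q − p.
The 8×13 boundary matrix has rank 7 and Smith normal form diag(1,1,1,1,1,1,1).

The boundary map ∂_2: C_2 → C_1 acts by ∂[p,q,r] = [q,r] − [p,r] + [p,q]. For instance
  ∂[0,1,4] = [1,4] − [0,4] + [0,1],
  ∂[0,1,3] = [1,3] − [0,3] + [0,1].
The resulting 13×4 matrix has rank 4, and its Smith normal form has invariant factors (1,1,1,1).

Now H_k = ker ∂_k / im ∂_{k+1}, so:

  H_0: rank C_0 − rank ∂_1 = 8 − 7 = 1, and the invariant factors of ∂_1 are all 1, so H_0 ≅ Z.
  H_1: rank ker ∂_1 − rank ∂_2 = (13 − 7) − 4 = 2, and the invariant factors of ∂_2 are all 1, so H_1 ≅ Z^2.
  H_2: rank ker ∂_2 − rank ∂_3 = (4 − 4) − 0 = 0, and there is no ∂_3, so H_2 ≅ 0.

H_0 ≅ Z,  H_1 ≅ Z^2,  H_2 = 0.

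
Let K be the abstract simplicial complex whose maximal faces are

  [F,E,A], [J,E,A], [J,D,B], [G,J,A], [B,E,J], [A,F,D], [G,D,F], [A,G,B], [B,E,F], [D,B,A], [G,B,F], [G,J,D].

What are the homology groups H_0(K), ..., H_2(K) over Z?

Order the vertices as A < B < D < E < F < G < J. Listing each simplex with vertices in this order, K has dimension 2 with simplices:

  0-simplices (7): A, B, D, E, F, G, J
  1-simplices (18): AB, AD, AE, AF, AG, AJ, BD, BE, BF, BG, BJ, DF, DG, DJ, EF, EJ, FG, GJ
  2-simplices (12): ABD, ABG, ADF, AEF, AEJ, AGJ, BDJ, BEF, BEJ, BFG, DFG, DGJ

Hence C_0 ≅ Z^7, C_1 ≅ Z^18, C_2 ≅ Z^12.

Boundary ∂_1: C_1 → C_0 sends each edge [p,q] (with p < q) to q − p.
This gives a 7×18 integer matrix of rank 6; reducing to Smith normal form yields diagonal entries (1,1,1,1,1,1).

Boundary ∂_2: C_2 → C_1 maps a triangle to the signed sum of its edges. For instance
  ∂ADF = DF − AF + AD,
  ∂ABG = BG − AG + AB.
As a 18×12 matrix over Z this has rank 12, with invariant factors (1,1,1,1,1,1,1,1,1,1,1,2).

From H_k ≅ ker(∂_k) / im(∂_{k+1}) we obtain:

  H_0: rank C_0 − rank ∂_1 = 7 − 6 = 1, and the invariant factors of ∂_1 are all 1, so H_0 ≅ Z.
  H_1: rank ker ∂_1 − rank ∂_2 = (18 − 6) − 12 = 0, and ∂_2 has invariant factor 2 > 1, so H_1 ≅ Z/2.
  H_2: rank ker ∂_2 − rank ∂_3 = (12 − 12) − 0 = 0, and there is no ∂_3, so H_2 ≅ 0.

(K is a triangulation of the real projective plane RP^2.)

H_0 = Z,  H_1 = Z/2,  H_2 = 0.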